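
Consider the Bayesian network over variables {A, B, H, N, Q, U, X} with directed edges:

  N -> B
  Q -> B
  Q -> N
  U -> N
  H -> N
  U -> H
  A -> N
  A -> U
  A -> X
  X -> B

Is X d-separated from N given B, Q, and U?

No — X and N are not d-separated given {B, Q, U}.

5 paths connect X and N; each must be blocked for d-separation to hold:
Path 1: X ← A → N
  A is a fork and A is not conditioned on — no node blocks this path, so it is active.
Path 2: X ← A → U → H → N
  U is a chain here and U is conditioned on, so the path is blocked at U.
Path 3: X ← A → U → N
  U is a chain here and U is conditioned on, so the path is blocked at U.
Path 4: X → B ← N
  B is a collider and B is conditioned on, which opens it — no node blocks this path, so it is active.
Path 5: X → B ← Q → N
  Q is a fork here and Q is conditioned on, so the path is blocked at Q.
Since the path X ← A → N is active, X and N are not d-separated given {B, Q, U}.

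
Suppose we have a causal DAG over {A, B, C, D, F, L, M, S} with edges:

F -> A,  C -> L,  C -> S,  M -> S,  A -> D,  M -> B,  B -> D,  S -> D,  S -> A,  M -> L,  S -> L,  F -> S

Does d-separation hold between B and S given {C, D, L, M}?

There are 6 undirected paths between B and S; checking each against the conditioning set {C, D, L, M}:
  1. B ← M → L ← C → S — M:fork[blocks]; L:collider[open]; C:fork[blocks] ⇒ blocked
  2. B ← M → L ← S — M:fork[blocks]; L:collider[open] ⇒ blocked
  3. B ← M → S — M:fork[blocks] ⇒ blocked
  4. B → D ← S — D:collider[open] ⇒ active
  5. B → D ← A ← S — D:collider[open]; A:chain[open] ⇒ active
  6. B → D ← A ← F → S — D:collider[open]; A:chain[open]; F:fork[open] ⇒ active
At least one path is unblocked, so d-separation fails.

No — B and S are not d-separated given {C, D, L, M}.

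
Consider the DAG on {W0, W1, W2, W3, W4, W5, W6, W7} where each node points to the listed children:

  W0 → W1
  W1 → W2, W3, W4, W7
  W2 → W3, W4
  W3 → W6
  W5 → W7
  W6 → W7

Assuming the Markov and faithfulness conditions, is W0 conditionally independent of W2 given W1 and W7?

Yes

There are 4 undirected paths between W0 and W2; checking each against the conditioning set {W1, W7}:
Path 1: W0 → W1 → W2
  W1 is a chain here and W1 is conditioned on, so the path is blocked at W1.
Path 2: W0 → W1 → W4 ← W2
  W1 is a chain here and W1 is conditioned on, so the path is blocked at W1.
Path 3: W0 → W1 → W3 ← W2
  W1 is a chain here and W1 is conditioned on, so the path is blocked at W1.
Path 4: W0 → W1 → W7 ← W6 ← W3 ← W2
  W1 is a chain here and W1 is conditioned on, so the path is blocked at W1.
Every path is blocked, so W0 and W2 are d-separated given {W1, W7}.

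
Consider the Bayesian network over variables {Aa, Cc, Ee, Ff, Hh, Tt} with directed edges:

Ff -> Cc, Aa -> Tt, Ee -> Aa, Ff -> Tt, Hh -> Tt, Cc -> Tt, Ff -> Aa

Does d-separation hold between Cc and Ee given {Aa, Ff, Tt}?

Yes

There are 4 undirected paths between Cc and Ee; checking each against the conditioning set {Aa, Ff, Tt}:
Path 1: Cc ← Ff → Aa ← Ee
  Ff is a fork here and Ff is conditioned on, so the path is blocked at Ff.
Path 2: Cc ← Ff → Tt ← Aa ← Ee
  Ff is a fork here and Ff is conditioned on, so the path is blocked at Ff.
Path 3: Cc → Tt ← Ff → Aa ← Ee
  Ff is a fork here and Ff is conditioned on, so the path is blocked at Ff.
Path 4: Cc → Tt ← Aa ← Ee
  Aa is a chain here and Aa is conditioned on, so the path is blocked at Aa.
All paths are blocked; Cc ⊥ Ee | {Aa, Ff, Tt} holds.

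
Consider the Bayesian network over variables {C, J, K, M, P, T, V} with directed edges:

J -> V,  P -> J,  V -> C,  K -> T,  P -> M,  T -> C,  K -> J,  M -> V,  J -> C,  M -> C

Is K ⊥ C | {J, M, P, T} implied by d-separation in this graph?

There are 6 undirected paths between K and C; checking each against the conditioning set {J, M, P, T}:
Path 1: K → T → C
  T is a chain here and T is conditioned on, so the path is blocked at T.
Path 2: K → J → C
  J is a chain here and J is conditioned on, so the path is blocked at J.
Path 3: K → J → V ← M → C
  J is a chain here and J is conditioned on, so the path is blocked at J.
Path 4: K → J → V → C
  J is a chain here and J is conditioned on, so the path is blocked at J.
Path 5: K → J ← P → M → C
  P is a fork here and P is conditioned on, so the path is blocked at P.
Path 6: K → J ← P → M → V → C
  P is a fork here and P is conditioned on, so the path is blocked at P.
Every path is blocked, so K and C are d-separated given {J, M, P, T}.

Yes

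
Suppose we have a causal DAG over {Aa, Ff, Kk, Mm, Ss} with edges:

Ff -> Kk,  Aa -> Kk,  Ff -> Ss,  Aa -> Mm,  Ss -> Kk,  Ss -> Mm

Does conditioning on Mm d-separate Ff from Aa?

No

There are 4 undirected paths between Ff and Aa; checking each against the conditioning set {Mm}:
Path 1: Ff → Kk ← Ss → Mm ← Aa
  Kk is a collider here and neither Kk nor any of its descendants is conditioned on, so the collider stays closed — the path is blocked at Kk.
Path 2: Ff → Kk ← Aa
  Kk is a collider here and neither Kk nor any of its descendants is conditioned on, so the collider stays closed — the path is blocked at Kk.
Path 3: Ff → Ss → Mm ← Aa
  Ss is a chain and Ss is not conditioned on; Mm is a collider and Mm is conditioned on, which opens it — no node blocks this path, so it is active.
Path 4: Ff → Ss → Kk ← Aa
  Kk is a collider here and neither Kk nor any of its descendants is conditioned on, so the collider stays closed — the path is blocked at Kk.
Because an active path exists, Ff and Aa are not d-separated.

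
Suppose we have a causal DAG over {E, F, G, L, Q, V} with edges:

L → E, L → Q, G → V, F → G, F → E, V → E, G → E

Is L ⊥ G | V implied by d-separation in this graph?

Enumerating the 3 paths from L to G and testing each for blocking by {V}:
Path 1: L → E ← V ← G
  E is a collider here and neither E nor any of its descendants is conditioned on, so the collider stays closed — the path is blocked at E.
Path 2: L → E ← G
  E is a collider here and neither E nor any of its descendants is conditioned on, so the collider stays closed — the path is blocked at E.
Path 3: L → E ← F → G
  E is a collider here and neither E nor any of its descendants is conditioned on, so the collider stays closed — the path is blocked at E.
Every path is blocked, so L and G are d-separated given {V}.

Yes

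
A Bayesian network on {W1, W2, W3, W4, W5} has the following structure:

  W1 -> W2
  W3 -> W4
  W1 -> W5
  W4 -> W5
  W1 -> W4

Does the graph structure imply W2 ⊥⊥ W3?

Yes

2 paths connect W2 and W3; each must be blocked for d-separation to hold:
Path 1: W2 ← W1 → W5 ← W4 ← W3
  W5 is a collider here and neither W5 nor any of its descendants is conditioned on, so the collider stays closed — the path is blocked at W5.
Path 2: W2 ← W1 → W4 ← W3
  W4 is a collider here and neither W4 nor any of its descendants is conditioned on, so the collider stays closed — the path is blocked at W4.
Since every path is blocked, d-separation holds.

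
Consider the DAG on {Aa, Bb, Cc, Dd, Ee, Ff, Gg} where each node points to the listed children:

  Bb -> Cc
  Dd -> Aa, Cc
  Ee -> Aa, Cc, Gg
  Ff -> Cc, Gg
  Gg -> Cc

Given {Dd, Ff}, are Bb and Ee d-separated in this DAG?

We examine all 4 paths between Bb and Ee:
Path 1: Bb → Cc ← Ff → Gg ← Ee
  Cc is a collider here and neither Cc nor any of its descendants is conditioned on, so the collider stays closed — the path is blocked at Cc.
Path 2: Bb → Cc ← Gg ← Ee
  Cc is a collider here and neither Cc nor any of its descendants is conditioned on, so the collider stays closed — the path is blocked at Cc.
Path 3: Bb → Cc ← Ee
  Cc is a collider here and neither Cc nor any of its descendants is conditioned on, so the collider stays closed — the path is blocked at Cc.
Path 4: Bb → Cc ← Dd → Aa ← Ee
  Cc is a collider here and neither Cc nor any of its descendants is conditioned on, so the collider stays closed — the path is blocked at Cc.
All paths are blocked; Bb ⊥ Ee | {Dd, Ff} holds.

Yes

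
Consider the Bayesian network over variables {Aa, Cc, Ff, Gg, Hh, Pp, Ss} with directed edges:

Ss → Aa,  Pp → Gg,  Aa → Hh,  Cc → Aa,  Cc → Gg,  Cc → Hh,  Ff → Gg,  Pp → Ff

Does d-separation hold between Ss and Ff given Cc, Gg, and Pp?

Yes

4 paths connect Ss and Ff; each must be blocked for d-separation to hold:
Path 1: Ss → Aa → Hh ← Cc → Gg ← Ff
  Hh is a collider here and neither Hh nor any of its descendants is conditioned on, so the collider stays closed — the path is blocked at Hh.
Path 2: Ss → Aa → Hh ← Cc → Gg ← Pp → Ff
  Hh is a collider here and neither Hh nor any of its descendants is conditioned on, so the collider stays closed — the path is blocked at Hh.
Path 3: Ss → Aa ← Cc → Gg ← Ff
  Aa is a collider here and neither Aa nor any of its descendants is conditioned on, so the collider stays closed — the path is blocked at Aa.
Path 4: Ss → Aa ← Cc → Gg ← Pp → Ff
  Aa is a collider here and neither Aa nor any of its descendants is conditioned on, so the collider stays closed — the path is blocked at Aa.
Since every path is blocked, d-separation holds.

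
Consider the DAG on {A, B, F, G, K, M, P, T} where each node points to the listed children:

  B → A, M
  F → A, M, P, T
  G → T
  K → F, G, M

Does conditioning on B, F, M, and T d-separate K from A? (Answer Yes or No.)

Yes

6 paths connect K and A; each must be blocked for d-separation to hold:
  1. K → G → T ← F → A — G:chain[open]; T:collider[open]; F:fork[blocks] ⇒ blocked
  2. K → G → T ← F → M ← B → A — G:chain[open]; T:collider[open]; F:fork[blocks]; M:collider[open]; B:fork[blocks] ⇒ blocked
  3. K → F → A — F:chain[blocks] ⇒ blocked
  4. K → F → M ← B → A — F:chain[blocks]; M:collider[open]; B:fork[blocks] ⇒ blocked
  5. K → M ← F → A — M:collider[open]; F:fork[blocks] ⇒ blocked
  6. K → M ← B → A — M:collider[open]; B:fork[blocks] ⇒ blocked
Every path is blocked, so K and A are d-separated given {B, F, M, T}.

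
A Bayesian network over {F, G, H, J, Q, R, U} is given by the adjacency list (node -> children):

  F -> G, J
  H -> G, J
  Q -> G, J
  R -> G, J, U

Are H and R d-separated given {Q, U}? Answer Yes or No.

6 paths connect H and R; each must be blocked for d-separation to hold:
Path 1: H → J ← Q → G ← R
  J is a collider here and neither J nor any of its descendants is conditioned on, so the collider stays closed — the path is blocked at J.
Path 2: H → J ← F → G ← R
  J is a collider here and neither J nor any of its descendants is conditioned on, so the collider stays closed — the path is blocked at J.
Path 3: H → J ← R
  J is a collider here and neither J nor any of its descendants is conditioned on, so the collider stays closed — the path is blocked at J.
Path 4: H → G ← Q → J ← R
  G is a collider here and neither G nor any of its descendants is conditioned on, so the collider stays closed — the path is blocked at G.
Path 5: H → G ← F → J ← R
  G is a collider here and neither G nor any of its descendants is conditioned on, so the collider stays closed — the path is blocked at G.
Path 6: H → G ← R
  G is a collider here and neither G nor any of its descendants is conditioned on, so the collider stays closed — the path is blocked at G.
Since every path is blocked, d-separation holds.

Yes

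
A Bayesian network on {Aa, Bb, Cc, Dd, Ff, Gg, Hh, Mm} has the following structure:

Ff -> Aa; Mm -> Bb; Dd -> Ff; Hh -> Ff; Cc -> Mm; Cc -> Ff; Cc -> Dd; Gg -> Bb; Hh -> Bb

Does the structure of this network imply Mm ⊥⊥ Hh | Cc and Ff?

We examine all 3 paths between Mm and Hh:
Path 1: Mm ← Cc → Dd → Ff ← Hh
  Cc is a fork here and Cc is conditioned on, so the path is blocked at Cc.
Path 2: Mm ← Cc → Ff ← Hh
  Cc is a fork here and Cc is conditioned on, so the path is blocked at Cc.
Path 3: Mm → Bb ← Hh
  Bb is a collider here and neither Bb nor any of its descendants is conditioned on, so the collider stays closed — the path is blocked at Bb.
Every path is blocked, so Mm and Hh are d-separated given {Cc, Ff}.

Yes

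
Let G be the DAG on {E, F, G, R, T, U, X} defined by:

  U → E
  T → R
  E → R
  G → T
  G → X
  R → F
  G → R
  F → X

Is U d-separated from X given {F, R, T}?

No

We examine all 3 paths between U and X:
  1. U → E → R ← G → X — E:chain[open]; R:collider[open]; G:fork[open] ⇒ active
  2. U → E → R ← T ← G → X — E:chain[open]; R:collider[open]; T:chain[blocks]; G:fork[open] ⇒ blocked
  3. U → E → R → F → X — E:chain[open]; R:chain[blocks]; F:chain[blocks] ⇒ blocked
Since the path U → E → R ← G → X is active, U and X are not d-separated given {F, R, T}.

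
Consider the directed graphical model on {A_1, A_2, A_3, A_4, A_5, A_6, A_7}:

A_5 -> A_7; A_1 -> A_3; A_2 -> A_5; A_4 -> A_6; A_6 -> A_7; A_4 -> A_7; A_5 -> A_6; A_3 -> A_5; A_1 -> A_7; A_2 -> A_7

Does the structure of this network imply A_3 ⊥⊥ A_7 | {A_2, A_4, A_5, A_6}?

No

There are 5 undirected paths between A_3 and A_7; checking each against the conditioning set {A_2, A_4, A_5, A_6}:
Path 1: A_3 → A_5 → A_7
  A_5 is a chain here and A_5 is conditioned on, so the path is blocked at A_5.
Path 2: A_3 → A_5 ← A_2 → A_7
  A_2 is a fork here and A_2 is conditioned on, so the path is blocked at A_2.
Path 3: A_3 → A_5 → A_6 → A_7
  A_5 is a chain here and A_5 is conditioned on, so the path is blocked at A_5.
Path 4: A_3 → A_5 → A_6 ← A_4 → A_7
  A_5 is a chain here and A_5 is conditioned on, so the path is blocked at A_5.
Path 5: A_3 ← A_1 → A_7
  A_1 is a fork and A_1 is not conditioned on — no node blocks this path, so it is active.
Because an active path exists, A_3 and A_7 are not d-separated.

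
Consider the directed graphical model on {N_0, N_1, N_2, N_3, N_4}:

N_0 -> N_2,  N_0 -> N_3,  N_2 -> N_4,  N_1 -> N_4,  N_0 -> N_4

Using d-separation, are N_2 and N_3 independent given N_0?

Yes

2 paths connect N_2 and N_3; each must be blocked for d-separation to hold:
Path 1: N_2 → N_4 ← N_0 → N_3
  N_4 is a collider here and neither N_4 nor any of its descendants is conditioned on, so the collider stays closed — the path is blocked at N_4.
Path 2: N_2 ← N_0 → N_3
  N_0 is a fork here and N_0 is conditioned on, so the path is blocked at N_0.
Every path is blocked, so N_2 and N_3 are d-separated given {N_0}.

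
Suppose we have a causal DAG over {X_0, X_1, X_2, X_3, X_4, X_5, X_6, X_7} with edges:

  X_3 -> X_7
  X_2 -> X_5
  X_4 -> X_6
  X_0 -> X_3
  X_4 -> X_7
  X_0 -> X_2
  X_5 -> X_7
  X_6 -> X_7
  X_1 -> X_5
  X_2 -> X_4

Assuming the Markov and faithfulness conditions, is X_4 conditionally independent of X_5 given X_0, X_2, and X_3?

Yes

6 paths connect X_4 and X_5; each must be blocked for d-separation to hold:
Path 1: X_4 ← X_2 → X_5
  X_2 is a fork here and X_2 is conditioned on, so the path is blocked at X_2.
Path 2: X_4 ← X_2 ← X_0 → X_3 → X_7 ← X_5
  X_2 is a chain here and X_2 is conditioned on, so the path is blocked at X_2.
Path 3: X_4 → X_7 ← X_3 ← X_0 → X_2 → X_5
  X_7 is a collider here and neither X_7 nor any of its descendants is conditioned on, so the collider stays closed — the path is blocked at X_7.
Path 4: X_4 → X_7 ← X_5
  X_7 is a collider here and neither X_7 nor any of its descendants is conditioned on, so the collider stays closed — the path is blocked at X_7.
Path 5: X_4 → X_6 → X_7 ← X_3 ← X_0 → X_2 → X_5
  X_7 is a collider here and neither X_7 nor any of its descendants is conditioned on, so the collider stays closed — the path is blocked at X_7.
Path 6: X_4 → X_6 → X_7 ← X_5
  X_7 is a collider here and neither X_7 nor any of its descendants is conditioned on, so the collider stays closed — the path is blocked at X_7.
Since every path is blocked, d-separation holds.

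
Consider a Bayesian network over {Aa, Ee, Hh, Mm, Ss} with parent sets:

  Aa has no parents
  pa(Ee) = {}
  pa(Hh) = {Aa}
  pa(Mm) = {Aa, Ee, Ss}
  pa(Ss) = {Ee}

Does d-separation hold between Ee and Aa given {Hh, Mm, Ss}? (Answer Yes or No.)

No

We examine all 2 paths between Ee and Aa:
Path 1: Ee → Ss → Mm ← Aa
  Ss is a chain here and Ss is conditioned on, so the path is blocked at Ss.
Path 2: Ee → Mm ← Aa
  Mm is a collider and Mm is conditioned on, which opens it — no node blocks this path, so it is active.
Since the path Ee → Mm ← Aa is active, Ee and Aa are not d-separated given {Hh, Mm, Ss}.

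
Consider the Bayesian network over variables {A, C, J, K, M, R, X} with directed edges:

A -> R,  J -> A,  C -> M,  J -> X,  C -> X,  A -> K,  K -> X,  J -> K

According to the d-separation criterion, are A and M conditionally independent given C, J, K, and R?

There are 4 undirected paths between A and M; checking each against the conditioning set {C, J, K, R}:
Path 1: A → K ← J → X ← C → M
  J is a fork here and J is conditioned on, so the path is blocked at J.
Path 2: A → K → X ← C → M
  K is a chain here and K is conditioned on, so the path is blocked at K.
Path 3: A ← J → K → X ← C → M
  J is a fork here and J is conditioned on, so the path is blocked at J.
Path 4: A ← J → X ← C → M
  J is a fork here and J is conditioned on, so the path is blocked at J.
Every path is blocked, so A and M are d-separated given {C, J, K, R}.

Yes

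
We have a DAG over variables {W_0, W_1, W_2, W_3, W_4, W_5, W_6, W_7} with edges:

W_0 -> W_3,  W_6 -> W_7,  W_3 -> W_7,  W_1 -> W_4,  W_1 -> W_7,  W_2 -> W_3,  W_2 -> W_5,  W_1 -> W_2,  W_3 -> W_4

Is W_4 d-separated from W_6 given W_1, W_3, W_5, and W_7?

Yes — W_4 and W_6 are d-separated given {W_1, W_3, W_5, W_7}.

There are 4 undirected paths between W_4 and W_6; checking each against the conditioning set {W_1, W_3, W_5, W_7}:
Path 1: W_4 ← W_3 ← W_2 ← W_1 → W_7 ← W_6
  W_3 is a chain here and W_3 is conditioned on, so the path is blocked at W_3.
Path 2: W_4 ← W_3 → W_7 ← W_6
  W_3 is a fork here and W_3 is conditioned on, so the path is blocked at W_3.
Path 3: W_4 ← W_1 → W_2 → W_3 → W_7 ← W_6
  W_1 is a fork here and W_1 is conditioned on, so the path is blocked at W_1.
Path 4: W_4 ← W_1 → W_7 ← W_6
  W_1 is a fork here and W_1 is conditioned on, so the path is blocked at W_1.
Since every path is blocked, d-separation holds.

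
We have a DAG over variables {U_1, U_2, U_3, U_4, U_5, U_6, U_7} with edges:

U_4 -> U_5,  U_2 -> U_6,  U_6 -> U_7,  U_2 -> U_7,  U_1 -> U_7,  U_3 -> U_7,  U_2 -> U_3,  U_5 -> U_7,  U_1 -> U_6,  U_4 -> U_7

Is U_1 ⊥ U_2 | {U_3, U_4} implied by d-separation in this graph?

6 paths connect U_1 and U_2; each must be blocked for d-separation to hold:
Path 1: U_1 → U_6 ← U_2
  U_6 is a collider here and neither U_6 nor any of its descendants is conditioned on, so the collider stays closed — the path is blocked at U_6.
Path 2: U_1 → U_6 → U_7 ← U_3 ← U_2
  U_7 is a collider here and neither U_7 nor any of its descendants is conditioned on, so the collider stays closed — the path is blocked at U_7.
Path 3: U_1 → U_6 → U_7 ← U_2
  U_7 is a collider here and neither U_7 nor any of its descendants is conditioned on, so the collider stays closed — the path is blocked at U_7.
Path 4: U_1 → U_7 ← U_3 ← U_2
  U_7 is a collider here and neither U_7 nor any of its descendants is conditioned on, so the collider stays closed — the path is blocked at U_7.
Path 5: U_1 → U_7 ← U_6 ← U_2
  U_7 is a collider here and neither U_7 nor any of its descendants is conditioned on, so the collider stays closed — the path is blocked at U_7.
Path 6: U_1 → U_7 ← U_2
  U_7 is a collider here and neither U_7 nor any of its descendants is conditioned on, so the collider stays closed — the path is blocked at U_7.
All paths are blocked; U_1 ⊥ U_2 | {U_3, U_4} holds.

Yes — U_1 and U_2 are d-separated given {U_3, U_4}.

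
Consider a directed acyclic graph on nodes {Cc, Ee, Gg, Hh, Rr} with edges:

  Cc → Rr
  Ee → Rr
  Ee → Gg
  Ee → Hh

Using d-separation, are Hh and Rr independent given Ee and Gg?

Yes

Only one path connects Hh and Rr:
Path 1: Hh ← Ee → Rr
  Ee is a fork here and Ee is conditioned on, so the path is blocked at Ee.
Every path is blocked, so Hh and Rr are d-separated given {Ee, Gg}.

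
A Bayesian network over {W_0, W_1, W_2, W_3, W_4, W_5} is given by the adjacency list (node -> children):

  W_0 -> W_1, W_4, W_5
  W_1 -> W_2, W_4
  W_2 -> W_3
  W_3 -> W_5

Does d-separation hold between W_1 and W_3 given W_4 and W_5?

No

Enumerating the 3 paths from W_1 to W_3 and testing each for blocking by {W_4, W_5}:
Path 1: W_1 → W_2 → W_3
  W_2 is a chain and W_2 is not conditioned on — no node blocks this path, so it is active.
Path 2: W_1 ← W_0 → W_5 ← W_3
  W_0 is a fork and W_0 is not conditioned on; W_5 is a collider and W_5 is conditioned on, which opens it — no node blocks this path, so it is active.
Path 3: W_1 → W_4 ← W_0 → W_5 ← W_3
  W_4 is a collider and W_4 is conditioned on, which opens it; W_0 is a fork and W_0 is not conditioned on; W_5 is a collider and W_5 is conditioned on, which opens it — no node blocks this path, so it is active.
At least one path is unblocked, so d-separation fails.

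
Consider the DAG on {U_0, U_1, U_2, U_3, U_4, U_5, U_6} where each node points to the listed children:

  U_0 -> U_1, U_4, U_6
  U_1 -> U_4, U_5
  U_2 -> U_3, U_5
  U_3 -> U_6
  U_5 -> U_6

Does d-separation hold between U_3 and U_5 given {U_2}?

Yes

4 paths connect U_3 and U_5; each must be blocked for d-separation to hold:
Path 1: U_3 ← U_2 → U_5
  U_2 is a fork here and U_2 is conditioned on, so the path is blocked at U_2.
Path 2: U_3 → U_6 ← U_5
  U_6 is a collider here and neither U_6 nor any of its descendants is conditioned on, so the collider stays closed — the path is blocked at U_6.
Path 3: U_3 → U_6 ← U_0 → U_1 → U_5
  U_6 is a collider here and neither U_6 nor any of its descendants is conditioned on, so the collider stays closed — the path is blocked at U_6.
Path 4: U_3 → U_6 ← U_0 → U_4 ← U_1 → U_5
  U_6 is a collider here and neither U_6 nor any of its descendants is conditioned on, so the collider stays closed — the path is blocked at U_6.
Since every path is blocked, d-separation holds.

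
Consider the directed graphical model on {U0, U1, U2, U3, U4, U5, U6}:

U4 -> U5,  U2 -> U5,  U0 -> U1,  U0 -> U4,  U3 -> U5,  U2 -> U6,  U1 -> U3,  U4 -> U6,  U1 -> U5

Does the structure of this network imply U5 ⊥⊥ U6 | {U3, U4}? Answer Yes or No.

No — U5 and U6 are not d-separated given {U3, U4}.

Enumerating the 4 paths from U5 to U6 and testing each for blocking by {U3, U4}:
  1. U5 ← U4 → U6 — U4:fork[blocks] ⇒ blocked
  2. U5 ← U1 ← U0 → U4 → U6 — U1:chain[open]; U0:fork[open]; U4:chain[blocks] ⇒ blocked
  3. U5 ← U3 ← U1 ← U0 → U4 → U6 — U3:chain[blocks]; U1:chain[open]; U0:fork[open]; U4:chain[blocks] ⇒ blocked
  4. U5 ← U2 → U6 — U2:fork[open] ⇒ active
Since the path U5 ← U2 → U6 is active, U5 and U6 are not d-separated given {U3, U4}.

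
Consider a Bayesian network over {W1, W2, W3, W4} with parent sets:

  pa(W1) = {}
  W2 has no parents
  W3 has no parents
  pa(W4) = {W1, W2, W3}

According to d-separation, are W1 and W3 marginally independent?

There is one path between W1 and W3:
Path 1: W1 → W4 ← W3
  W4 is a collider here and neither W4 nor any of its descendants is conditioned on, so the collider stays closed — the path is blocked at W4.
Every path is blocked, so W1 and W3 are d-separated given ∅.

Yes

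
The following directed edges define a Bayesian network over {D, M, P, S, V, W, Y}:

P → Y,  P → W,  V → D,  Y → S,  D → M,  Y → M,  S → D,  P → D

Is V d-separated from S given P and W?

Enumerating the 3 paths from V to S and testing each for blocking by {P, W}:
Path 1: V → D ← S
  D is a collider here and neither D nor any of its descendants is conditioned on, so the collider stays closed — the path is blocked at D.
Path 2: V → D → M ← Y → S
  M is a collider here and neither M nor any of its descendants is conditioned on, so the collider stays closed — the path is blocked at M.
Path 3: V → D ← P → Y → S
  D is a collider here and neither D nor any of its descendants is conditioned on, so the collider stays closed — the path is blocked at D.
Since every path is blocked, d-separation holds.

Yes — V and S are d-separated given {P, W}.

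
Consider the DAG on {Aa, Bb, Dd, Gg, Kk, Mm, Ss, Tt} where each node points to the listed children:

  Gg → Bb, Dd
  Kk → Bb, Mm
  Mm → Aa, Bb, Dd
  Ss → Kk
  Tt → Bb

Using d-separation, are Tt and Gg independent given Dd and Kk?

3 paths connect Tt and Gg; each must be blocked for d-separation to hold:
Path 1: Tt → Bb ← Kk → Mm → Dd ← Gg
  Bb is a collider here and neither Bb nor any of its descendants is conditioned on, so the collider stays closed — the path is blocked at Bb.
Path 2: Tt → Bb ← Mm → Dd ← Gg
  Bb is a collider here and neither Bb nor any of its descendants is conditioned on, so the collider stays closed — the path is blocked at Bb.
Path 3: Tt → Bb ← Gg
  Bb is a collider here and neither Bb nor any of its descendants is conditioned on, so the collider stays closed — the path is blocked at Bb.
Every path is blocked, so Tt and Gg are d-separated given {Dd, Kk}.

Yes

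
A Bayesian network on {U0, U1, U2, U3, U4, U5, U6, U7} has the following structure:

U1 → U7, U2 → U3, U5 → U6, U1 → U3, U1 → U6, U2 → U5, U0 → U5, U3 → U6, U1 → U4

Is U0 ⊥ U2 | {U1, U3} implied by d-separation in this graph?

3 paths connect U0 and U2; each must be blocked for d-separation to hold:
  1. U0 → U5 ← U2 — U5:collider[blocks] ⇒ blocked
  2. U0 → U5 → U6 ← U3 ← U2 — U5:chain[open]; U6:collider[blocks]; U3:chain[blocks] ⇒ blocked
  3. U0 → U5 → U6 ← U1 → U3 ← U2 — U5:chain[open]; U6:collider[blocks]; U1:fork[blocks]; U3:collider[open] ⇒ blocked
Since every path is blocked, d-separation holds.

Yes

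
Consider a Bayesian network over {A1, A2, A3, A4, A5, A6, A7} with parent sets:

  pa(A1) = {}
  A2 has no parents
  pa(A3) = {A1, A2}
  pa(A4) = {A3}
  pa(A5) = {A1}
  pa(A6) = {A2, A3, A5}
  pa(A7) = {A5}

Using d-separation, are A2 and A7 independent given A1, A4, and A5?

Yes

Enumerating the 4 paths from A2 to A7 and testing each for blocking by {A1, A4, A5}:
Path 1: A2 → A6 ← A3 ← A1 → A5 → A7
  A6 is a collider here and neither A6 nor any of its descendants is conditioned on, so the collider stays closed — the path is blocked at A6.
Path 2: A2 → A6 ← A5 → A7
  A6 is a collider here and neither A6 nor any of its descendants is conditioned on, so the collider stays closed — the path is blocked at A6.
Path 3: A2 → A3 → A6 ← A5 → A7
  A6 is a collider here and neither A6 nor any of its descendants is conditioned on, so the collider stays closed — the path is blocked at A6.
Path 4: A2 → A3 ← A1 → A5 → A7
  A1 is a fork here and A1 is conditioned on, so the path is blocked at A1.
All paths are blocked; A2 ⊥ A7 | {A1, A4, A5} holds.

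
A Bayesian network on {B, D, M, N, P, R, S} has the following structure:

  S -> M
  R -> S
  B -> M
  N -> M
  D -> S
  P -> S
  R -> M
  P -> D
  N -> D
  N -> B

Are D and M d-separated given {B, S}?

We examine all 6 paths between D and M:
Path 1: D ← N → B → M
  B is a chain here and B is conditioned on, so the path is blocked at B.
Path 2: D ← N → M
  N is a fork and N is not conditioned on — no node blocks this path, so it is active.
Path 3: D ← P → S → M
  S is a chain here and S is conditioned on, so the path is blocked at S.
Path 4: D ← P → S ← R → M
  P is a fork and P is not conditioned on; S is a collider and S is conditioned on, which opens it; R is a fork and R is not conditioned on — no node blocks this path, so it is active.
Path 5: D → S → M
  S is a chain here and S is conditioned on, so the path is blocked at S.
Path 6: D → S ← R → M
  S is a collider and S is conditioned on, which opens it; R is a fork and R is not conditioned on — no node blocks this path, so it is active.
At least one path is unblocked, so d-separation fails.

No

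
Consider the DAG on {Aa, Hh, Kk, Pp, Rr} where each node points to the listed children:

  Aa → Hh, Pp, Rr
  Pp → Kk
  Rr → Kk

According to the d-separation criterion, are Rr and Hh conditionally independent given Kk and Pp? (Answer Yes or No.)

There are 2 undirected paths between Rr and Hh; checking each against the conditioning set {Kk, Pp}:
Path 1: Rr ← Aa → Hh
  Aa is a fork and Aa is not conditioned on — no node blocks this path, so it is active.
Path 2: Rr → Kk ← Pp ← Aa → Hh
  Pp is a chain here and Pp is conditioned on, so the path is blocked at Pp.
Because an active path exists, Rr and Hh are not d-separated.

No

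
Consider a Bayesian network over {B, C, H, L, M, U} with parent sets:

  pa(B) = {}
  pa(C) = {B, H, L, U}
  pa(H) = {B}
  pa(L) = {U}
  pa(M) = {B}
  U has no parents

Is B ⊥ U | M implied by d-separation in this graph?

Enumerating the 4 paths from B to U and testing each for blocking by {M}:
  1. B → H → C ← L ← U — H:chain[open]; C:collider[blocks]; L:chain[open] ⇒ blocked
  2. B → H → C ← U — H:chain[open]; C:collider[blocks] ⇒ blocked
  3. B → C ← L ← U — C:collider[blocks]; L:chain[open] ⇒ blocked
  4. B → C ← U — C:collider[blocks] ⇒ blocked
Every path is blocked, so B and U are d-separated given {M}.

Yes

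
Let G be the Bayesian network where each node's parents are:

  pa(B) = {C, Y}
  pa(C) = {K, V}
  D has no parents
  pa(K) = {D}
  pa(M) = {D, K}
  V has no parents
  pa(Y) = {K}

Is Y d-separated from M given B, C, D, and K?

Yes — Y and M are d-separated given {B, C, D, K}.

Enumerating the 4 paths from Y to M and testing each for blocking by {B, C, D, K}:
  1. Y → B ← C ← K ← D → M — B:collider[open]; C:chain[blocks]; K:chain[blocks]; D:fork[blocks] ⇒ blocked
  2. Y → B ← C ← K → M — B:collider[open]; C:chain[blocks]; K:fork[blocks] ⇒ blocked
  3. Y ← K ← D → M — K:chain[blocks]; D:fork[blocks] ⇒ blocked
  4. Y ← K → M — K:fork[blocks] ⇒ blocked
Since every path is blocked, d-separation holds.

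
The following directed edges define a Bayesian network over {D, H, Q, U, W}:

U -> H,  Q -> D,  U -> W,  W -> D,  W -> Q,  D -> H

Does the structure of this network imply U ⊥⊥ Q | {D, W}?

There are 4 undirected paths between U and Q; checking each against the conditioning set {D, W}:
  1. U → W → Q — W:chain[blocks] ⇒ blocked
  2. U → W → D ← Q — W:chain[blocks]; D:collider[open] ⇒ blocked
  3. U → H ← D ← W → Q — H:collider[blocks]; D:chain[blocks]; W:fork[blocks] ⇒ blocked
  4. U → H ← D ← Q — H:collider[blocks]; D:chain[blocks] ⇒ blocked
Since every path is blocked, d-separation holds.

Yes — U and Q are d-separated given {D, W}.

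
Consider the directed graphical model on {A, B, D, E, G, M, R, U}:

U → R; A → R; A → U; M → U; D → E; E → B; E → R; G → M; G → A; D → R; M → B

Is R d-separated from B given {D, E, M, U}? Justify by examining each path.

6 paths connect R and B; each must be blocked for d-separation to hold:
Path 1: R ← D → E → B
  D is a fork here and D is conditioned on, so the path is blocked at D.
Path 2: R ← A ← G → M → B
  M is a chain here and M is conditioned on, so the path is blocked at M.
Path 3: R ← A → U ← M → B
  M is a fork here and M is conditioned on, so the path is blocked at M.
Path 4: R ← E → B
  E is a fork here and E is conditioned on, so the path is blocked at E.
Path 5: R ← U ← A ← G → M → B
  U is a chain here and U is conditioned on, so the path is blocked at U.
Path 6: R ← U ← M → B
  U is a chain here and U is conditioned on, so the path is blocked at U.
Since every path is blocked, d-separation holds.

Yes — R and B are d-separated given {D, E, M, U}.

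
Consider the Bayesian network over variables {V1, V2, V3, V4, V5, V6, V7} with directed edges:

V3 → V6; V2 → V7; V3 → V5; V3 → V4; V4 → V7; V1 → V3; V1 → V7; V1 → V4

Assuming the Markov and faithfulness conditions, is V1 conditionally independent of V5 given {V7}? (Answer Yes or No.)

3 paths connect V1 and V5; each must be blocked for d-separation to hold:
Path 1: V1 → V3 → V5
  V3 is a chain and V3 is not conditioned on — no node blocks this path, so it is active.
Path 2: V1 → V4 ← V3 → V5
  V4 is a collider and its descendant V7 is conditioned on, which opens it; V3 is a fork and V3 is not conditioned on — no node blocks this path, so it is active.
Path 3: V1 → V7 ← V4 ← V3 → V5
  V7 is a collider and V7 is conditioned on, which opens it; V4 is a chain and V4 is not conditioned on; V3 is a fork and V3 is not conditioned on — no node blocks this path, so it is active.
At least one path is unblocked, so d-separation fails.

No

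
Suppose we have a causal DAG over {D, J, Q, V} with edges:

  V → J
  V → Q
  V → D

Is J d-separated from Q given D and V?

Yes

The only undirected path from J to Q is:
Path 1: J ← V → Q
  V is a fork here and V is conditioned on, so the path is blocked at V.
Since every path is blocked, d-separation holds.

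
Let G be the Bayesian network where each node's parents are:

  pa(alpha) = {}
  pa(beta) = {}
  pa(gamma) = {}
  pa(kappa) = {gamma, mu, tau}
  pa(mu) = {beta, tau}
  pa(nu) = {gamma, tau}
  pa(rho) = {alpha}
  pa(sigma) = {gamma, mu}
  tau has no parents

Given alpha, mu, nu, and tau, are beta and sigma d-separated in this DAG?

Enumerating the 5 paths from beta to sigma and testing each for blocking by {alpha, mu, nu, tau}:
Path 1: beta → mu → kappa ← gamma → sigma
  mu is a chain here and mu is conditioned on, so the path is blocked at mu.
Path 2: beta → mu → kappa ← tau → nu ← gamma → sigma
  mu is a chain here and mu is conditioned on, so the path is blocked at mu.
Path 3: beta → mu ← tau → nu ← gamma → sigma
  tau is a fork here and tau is conditioned on, so the path is blocked at tau.
Path 4: beta → mu ← tau → kappa ← gamma → sigma
  tau is a fork here and tau is conditioned on, so the path is blocked at tau.
Path 5: beta → mu → sigma
  mu is a chain here and mu is conditioned on, so the path is blocked at mu.
Since every path is blocked, d-separation holds.

Yes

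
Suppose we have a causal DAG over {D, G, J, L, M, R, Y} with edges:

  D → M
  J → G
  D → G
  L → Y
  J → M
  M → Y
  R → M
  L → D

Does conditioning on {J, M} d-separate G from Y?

4 paths connect G and Y; each must be blocked for d-separation to hold:
Path 1: G ← D ← L → Y
  D is a chain and D is not conditioned on; L is a fork and L is not conditioned on — no node blocks this path, so it is active.
Path 2: G ← D → M → Y
  M is a chain here and M is conditioned on, so the path is blocked at M.
Path 3: G ← J → M ← D ← L → Y
  J is a fork here and J is conditioned on, so the path is blocked at J.
Path 4: G ← J → M → Y
  J is a fork here and J is conditioned on, so the path is blocked at J.
At least one path is unblocked, so d-separation fails.

No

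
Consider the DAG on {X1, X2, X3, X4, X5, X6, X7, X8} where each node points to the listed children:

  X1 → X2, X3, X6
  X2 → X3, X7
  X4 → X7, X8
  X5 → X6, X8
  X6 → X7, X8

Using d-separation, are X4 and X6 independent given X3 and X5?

Yes

We examine all 5 paths between X4 and X6:
  1. X4 → X8 ← X6 — X8:collider[blocks] ⇒ blocked
  2. X4 → X8 ← X5 → X6 — X8:collider[blocks]; X5:fork[blocks] ⇒ blocked
  3. X4 → X7 ← X6 — X7:collider[blocks] ⇒ blocked
  4. X4 → X7 ← X2 → X3 ← X1 → X6 — X7:collider[blocks]; X2:fork[open]; X3:collider[open]; X1:fork[open] ⇒ blocked
  5. X4 → X7 ← X2 ← X1 → X6 — X7:collider[blocks]; X2:chain[open]; X1:fork[open] ⇒ blocked
All paths are blocked; X4 ⊥ X6 | {X3, X5} holds.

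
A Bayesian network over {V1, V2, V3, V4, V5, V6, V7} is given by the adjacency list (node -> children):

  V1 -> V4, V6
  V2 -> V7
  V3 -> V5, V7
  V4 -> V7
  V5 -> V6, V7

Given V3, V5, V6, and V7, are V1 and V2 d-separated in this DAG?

We examine all 3 paths between V1 and V2:
  1. V1 → V6 ← V5 → V7 ← V2 — V6:collider[open]; V5:fork[blocks]; V7:collider[open] ⇒ blocked
  2. V1 → V6 ← V5 ← V3 → V7 ← V2 — V6:collider[open]; V5:chain[blocks]; V3:fork[blocks]; V7:collider[open] ⇒ blocked
  3. V1 → V4 → V7 ← V2 — V4:chain[open]; V7:collider[open] ⇒ active
Because an active path exists, V1 and V2 are not d-separated.

No — V1 and V2 are not d-separated given {V3, V5, V6, V7}.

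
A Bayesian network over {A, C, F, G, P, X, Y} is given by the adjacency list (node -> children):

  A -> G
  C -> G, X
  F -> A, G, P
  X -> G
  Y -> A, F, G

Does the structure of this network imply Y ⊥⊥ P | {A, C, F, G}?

There are 5 undirected paths between Y and P; checking each against the conditioning set {A, C, F, G}:
  1. Y → A ← F → P — A:collider[open]; F:fork[blocks] ⇒ blocked
  2. Y → A → G ← F → P — A:chain[blocks]; G:collider[open]; F:fork[blocks] ⇒ blocked
  3. Y → F → P — F:chain[blocks] ⇒ blocked
  4. Y → G ← A ← F → P — G:collider[open]; A:chain[blocks]; F:fork[blocks] ⇒ blocked
  5. Y → G ← F → P — G:collider[open]; F:fork[blocks] ⇒ blocked
Every path is blocked, so Y and P are d-separated given {A, C, F, G}.

Yes — Y and P are d-separated given {A, C, F, G}.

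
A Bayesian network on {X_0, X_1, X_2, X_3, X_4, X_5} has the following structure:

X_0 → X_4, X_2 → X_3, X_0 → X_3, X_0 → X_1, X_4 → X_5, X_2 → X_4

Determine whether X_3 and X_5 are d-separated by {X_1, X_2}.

2 paths connect X_3 and X_5; each must be blocked for d-separation to hold:
Path 1: X_3 ← X_2 → X_4 → X_5
  X_2 is a fork here and X_2 is conditioned on, so the path is blocked at X_2.
Path 2: X_3 ← X_0 → X_4 → X_5
  X_0 is a fork and X_0 is not conditioned on; X_4 is a chain and X_4 is not conditioned on — no node blocks this path, so it is active.
Because an active path exists, X_3 and X_5 are not d-separated.

No — X_3 and X_5 are not d-separated given {X_1, X_2}.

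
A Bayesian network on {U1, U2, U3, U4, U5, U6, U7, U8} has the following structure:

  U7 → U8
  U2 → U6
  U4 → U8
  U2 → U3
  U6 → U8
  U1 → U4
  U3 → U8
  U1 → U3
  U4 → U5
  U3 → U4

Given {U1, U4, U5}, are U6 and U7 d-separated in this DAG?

Enumerating the 4 paths from U6 to U7 and testing each for blocking by {U1, U4, U5}:
Path 1: U6 → U8 ← U7
  U8 is a collider here and neither U8 nor any of its descendants is conditioned on, so the collider stays closed — the path is blocked at U8.
Path 2: U6 ← U2 → U3 ← U1 → U4 → U8 ← U7
  U1 is a fork here and U1 is conditioned on, so the path is blocked at U1.
Path 3: U6 ← U2 → U3 → U8 ← U7
  U8 is a collider here and neither U8 nor any of its descendants is conditioned on, so the collider stays closed — the path is blocked at U8.
Path 4: U6 ← U2 → U3 → U4 → U8 ← U7
  U4 is a chain here and U4 is conditioned on, so the path is blocked at U4.
Since every path is blocked, d-separation holds.

Yes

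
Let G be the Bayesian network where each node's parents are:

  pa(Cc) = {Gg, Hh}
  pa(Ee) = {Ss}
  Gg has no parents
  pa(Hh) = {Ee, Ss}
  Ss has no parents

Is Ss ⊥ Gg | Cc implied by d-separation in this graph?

We examine all 2 paths between Ss and Gg:
Path 1: Ss → Hh → Cc ← Gg
  Hh is a chain and Hh is not conditioned on; Cc is a collider and Cc is conditioned on, which opens it — no node blocks this path, so it is active.
Path 2: Ss → Ee → Hh → Cc ← Gg
  Ee is a chain and Ee is not conditioned on; Hh is a chain and Hh is not conditioned on; Cc is a collider and Cc is conditioned on, which opens it — no node blocks this path, so it is active.
Because an active path exists, Ss and Gg are not d-separated.

No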